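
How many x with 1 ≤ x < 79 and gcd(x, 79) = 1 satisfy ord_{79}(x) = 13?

φ(79) = 79 − 1 = 78 = 2 · 3 · 13.
(Z/79Z)^× is cyclic (|G| = 78); a cyclic group of order m has exactly φ(d) elements of each order d | m, and none otherwise.
13 | 78, and φ(13) = 13 − 1 = 12.

12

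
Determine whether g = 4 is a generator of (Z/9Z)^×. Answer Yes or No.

No

φ(9) = φ(3^2) = 3·(3−1) = 6 = 2 · 3.
An element g generates (Z/9Z)^× iff g^(6/q) ≢ 1 (mod 9) for each prime q ∈ {2, 3}.
4^3 ≡ 1 (mod 9)  [q = 2: ≡ 1 ✗]
4^2 ≡ 7 (mod 9)  [q = 3: ≢ 1 ✓]
The check at q = 2 fails, so 4 generates a proper subgroup.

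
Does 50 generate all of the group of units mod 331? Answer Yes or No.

φ(331) = 331 − 1 = 330 = 2 · 3 · 5 · 11.
An element g generates (Z/331Z)^× iff g^(330/q) ≢ 1 (mod 331) for each prime q ∈ {2, 3, 5, 11}.
50^165 ≡ 330 (mod 331)  [q = 2: ≢ 1 ✓]
50^110 ≡ 31 (mod 331)  [q = 3: ≢ 1 ✓]
50^66 ≡ 323 (mod 331)  [q = 5: ≢ 1 ✓]
50^30 ≡ 293 (mod 331)  [q = 11: ≢ 1 ✓]
None equal 1, so ord_331(50) = 330: 50 is a primitive root.

Yes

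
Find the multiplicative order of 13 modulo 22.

Since 13 ∈ (Z/22Z)^×, its order divides φ(22) = φ(2)·φ(11) = 1·10 = 10 = 2 · 5.
Divisors of 10: 1, 2, 5, 10.
Compute 13^d (mod 22) for the divisors d until we hit 1:
13^1 ≡ 13
13^2 ≡ 15
13^5 ≡ 21
13^10 ≡ 1
Hence ord(13) = 10.

10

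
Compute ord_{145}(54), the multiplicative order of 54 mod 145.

14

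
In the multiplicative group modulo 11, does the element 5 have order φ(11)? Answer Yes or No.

φ(11) = 11 − 1 = 10 = 2 · 5.
5 is a primitive root mod 11 iff 5^(φ(11)/q) ≢ 1 for every prime q | φ(11), i.e. q ∈ {2, 5}.
5^5 ≡ 1 (mod 11)  [q = 2: ≡ 1 ✗]
5^2 ≡ 3 (mod 11)  [q = 5: ≢ 1 ✓]
5^5 ≡ 1 shows ord(5) | 5, strictly less than φ(11); not a primitive root.

No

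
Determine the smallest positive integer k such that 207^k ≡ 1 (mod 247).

ord(207) | φ(247) = φ(13·19) = (13−1)·(19−1) = 12·18 = 216 = 2^3 · 3^3.
Divisors of 216: 1, 2, 3, 4, 6, 8, 9, 12, 18, 24, 27, 36, 54, 72, 108, 216.
Check 207^d mod 247 for each divisor in increasing order:
207^1 ≡ 207 (mod 247)
207^2 ≡ 118 (mod 247)
207^3 ≡ 220 (mod 247)
207^4 ≡ 92 (mod 247)
207^6 ≡ 235 (mod 247)
207^8 ≡ 66 (mod 247)
207^9 ≡ 77 (mod 247)
207^12 ≡ 144 (mod 247)
207^18 ≡ 1 (mod 247) ✓
Therefore the multiplicative order of 207 modulo 247 is 18.

18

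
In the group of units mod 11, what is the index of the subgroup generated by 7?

1

By Lagrange's theorem, ord_11(7) divides φ(11) = 11 − 1 = 10 = 2 · 5.
Divisors of 10: 1, 2, 5, 10.
Check 7^d mod 11 for each divisor in increasing order:
7^1 ≡ 7
7^2 ≡ 5
7^5 ≡ 10
7^10 ≡ 1
Thus |⟨7⟩| = ord(7) = 10.
[(Z/11Z)^× : ⟨7⟩] = 10/10 = 1.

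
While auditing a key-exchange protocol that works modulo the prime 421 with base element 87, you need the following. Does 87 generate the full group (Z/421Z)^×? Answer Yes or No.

φ(421) = 421 − 1 = 420 = 2^2 · 3 · 5 · 7.
87 is a primitive root mod 421 iff 87^(φ(421)/q) ≢ 1 for every prime q | φ(421), i.e. q ∈ {2, 3, 5, 7}.
87^210 ≡ 420 (mod 421)  [q = 2: ≢ 1 ✓]
87^140 ≡ 20 (mod 421)  [q = 3: ≢ 1 ✓]
87^84 ≡ 252 (mod 421)  [q = 5: ≢ 1 ✓]
87^60 ≡ 247 (mod 421)  [q = 7: ≢ 1 ✓]
All checks pass, so 87 has order 420 and is a primitive root modulo 421.

Yes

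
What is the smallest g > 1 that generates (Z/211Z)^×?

φ(211) = 211 − 1 = 210 = 2 · 3 · 5 · 7.
g is a primitive root iff g^(210/q) ≢ 1 (mod 211) for each prime q ∈ {2, 3, 5, 7}.
g = 2: 2^105 ≡ 210; 2^70 ≡ 196; 2^42 ≡ 107; 2^30 ≡ 171 — none is 1, so 2 is a primitive root.
Hence the least primitive root of 211 is 2.

2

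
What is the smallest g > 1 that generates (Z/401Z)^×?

3

φ(401) = 401 − 1 = 400 = 2^4 · 5^2.
g is a primitive root iff g^(400/q) ≢ 1 (mod 401) for each prime q ∈ {2, 5}.
g = 2: 2^200 ≡ 1 — hits 1, so not a primitive root.
g = 3: 3^200 ≡ 400; 3^80 ≡ 72 — none is 1, so 3 is a primitive root.
Hence the least primitive root of 401 is 3.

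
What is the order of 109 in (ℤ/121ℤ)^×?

By Lagrange's theorem, ord_121(109) divides φ(121) = φ(11^2) = 11·(11−1) = 110 = 2 · 5 · 11.
Divisors of 110: 1, 2, 5, 10, 11, 22, 55, 110.
Evaluate successive powers at the divisors of 110:
109^1 ≡ 109
109^2 ≡ 23
109^5 ≡ 65
109^10 ≡ 111
109^11 ≡ 120
109^22 ≡ 1
Therefore the multiplicative order of 109 modulo 121 is 22.

22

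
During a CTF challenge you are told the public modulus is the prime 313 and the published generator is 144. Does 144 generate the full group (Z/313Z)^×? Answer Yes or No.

No

φ(313) = 313 − 1 = 312 = 2^3 · 3 · 13.
It suffices to check that the order of 144 is not a proper divisor of 312: compute 144^(312/q) for q ∈ {2, 3, 13}.
144^156 ≡ 1 (mod 313)  [q = 2: ≡ 1 ✗]
144^104 ≡ 98 (mod 313)  [q = 3: ≢ 1 ✓]
144^24 ≡ 234 (mod 313)  [q = 13: ≢ 1 ✓]
The check at q = 2 fails, so 144 generates a proper subgroup.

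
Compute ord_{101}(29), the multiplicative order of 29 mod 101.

100

Since 29 ∈ (Z/101Z)^×, its order divides φ(101) = 101 − 1 = 100 = 2^2 · 5^2.
Divisors of 100: 1, 2, 4, 5, 10, 20, 25, 50, 100.
Check 29^d mod 101 for each divisor in increasing order:
29^1 ≡ 29
29^2 ≡ 33
29^4 ≡ 79
29^5 ≡ 69
29^10 ≡ 14
29^20 ≡ 95
29^25 ≡ 91
29^50 ≡ 100
29^100 ≡ 1
Hence ord(29) = 100.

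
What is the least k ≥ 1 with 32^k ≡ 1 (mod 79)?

By Lagrange's theorem, ord_79(32) divides φ(79) = 79 − 1 = 78 = 2 · 3 · 13.
Divisors of 78: 1, 2, 3, 6, 13, 26, 39, 78.
Check 32^d mod 79 for each divisor in increasing order:
32^1 ≡ 32 (mod 79)
32^2 ≡ 76 (mod 79)
32^3 ≡ 62 (mod 79)
32^6 ≡ 52 (mod 79)
32^13 ≡ 23 (mod 79)
32^26 ≡ 55 (mod 79)
32^39 ≡ 1 (mod 79) ✓
Therefore the multiplicative order of 32 modulo 79 is 39.

39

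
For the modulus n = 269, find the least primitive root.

2

φ(269) = 269 − 1 = 268 = 2^2 · 67.
g is a primitive root iff g^(268/q) ≢ 1 (mod 269) for each prime q ∈ {2, 67}.
g = 2: 2^134 ≡ 268; 2^4 ≡ 16 — none is 1, so 2 is a primitive root.
The smallest primitive root modulo 269 is 2.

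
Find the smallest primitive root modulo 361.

2

φ(361) = φ(19^2) = 19·(19−1) = 342 = 2 · 3^2 · 19.
Test candidates g = 2, 3, … against the prime factors q ∈ {2, 3, 19} of φ(361): g is a generator iff g^(342/q) ≢ 1 for every such q.
g = 2: 2^171 ≡ 360; 2^114 ≡ 292; 2^18 ≡ 58 — none is 1, so 2 is a primitive root.
The smallest primitive root modulo 361 is 2.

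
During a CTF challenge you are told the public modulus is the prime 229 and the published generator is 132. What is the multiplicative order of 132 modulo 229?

57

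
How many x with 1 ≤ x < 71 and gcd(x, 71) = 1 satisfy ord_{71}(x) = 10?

4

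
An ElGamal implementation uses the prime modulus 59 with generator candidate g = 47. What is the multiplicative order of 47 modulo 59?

58

By Lagrange's theorem, ord_59(47) divides φ(59) = 59 − 1 = 58 = 2 · 29.
Divisors of 58: 1, 2, 29, 58.
Evaluate successive powers at the divisors of 58:
47^1 ≡ 47 (mod 59)
47^2 ≡ 26 (mod 59)
47^29 ≡ 58 (mod 59)
47^58 ≡ 1 (mod 59) ✓
So ord_59(47) = 58.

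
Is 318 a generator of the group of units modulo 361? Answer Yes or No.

Yes

φ(361) = φ(19^2) = 19·(19−1) = 342 = 2 · 3^2 · 19.
318 is a primitive root mod 361 iff 318^(φ(361)/q) ≢ 1 for every prime q | φ(361), i.e. q ∈ {2, 3, 19}.
318^171 ≡ 360 (mod 361)  [q = 2: ≢ 1 ✓]
318^114 ≡ 292 (mod 361)  [q = 3: ≢ 1 ✓]
318^18 ≡ 77 (mod 361)  [q = 19: ≢ 1 ✓]
All checks pass, so 318 has order 342 and is a primitive root modulo 361.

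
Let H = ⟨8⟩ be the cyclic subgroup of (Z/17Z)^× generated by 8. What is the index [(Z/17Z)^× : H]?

2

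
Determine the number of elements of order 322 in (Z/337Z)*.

φ(337) = 337 − 1 = 336 = 2^4 · 3 · 7.
In a cyclic group of order 336, there are φ(d) elements of order d for each divisor d of 336, and zero for non-divisors.
Since 322 ∤ 336, the count is 0.

0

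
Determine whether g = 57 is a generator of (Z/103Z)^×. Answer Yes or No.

φ(103) = 103 − 1 = 102 = 2 · 3 · 17.
Test 57^(102/q) mod 103 for each prime factor q of 102:
57^51 ≡ 102 (mod 103)  [q = 2: ≢ 1 ✓]
57^34 ≡ 46 (mod 103)  [q = 3: ≢ 1 ✓]
57^6 ≡ 1 (mod 103)  [q = 17: ≡ 1 ✗]
Since 57^6 ≡ 1, the order of 57 divides 6 < 102, so 57 is not a primitive root.

No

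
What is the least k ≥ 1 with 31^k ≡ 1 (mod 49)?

6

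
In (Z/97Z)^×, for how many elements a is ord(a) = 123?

φ(97) = 97 − 1 = 96 = 2^5 · 3.
Since (Z/97Z)^× is cyclic of order 96, the number of elements of order d is φ(d) when d | 96 and 0 otherwise.
Since 123 ∤ 96, the count is 0.

0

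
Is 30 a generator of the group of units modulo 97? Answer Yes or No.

φ(97) = 97 − 1 = 96 = 2^5 · 3.
Test 30^(96/q) mod 97 for each prime factor q of 96:
30^48 ≡ 96 (mod 97)  [q = 2: ≢ 1 ✓]
30^32 ≡ 1 (mod 97)  [q = 3: ≡ 1 ✗]
The check at q = 3 fails, so 30 generates a proper subgroup.

No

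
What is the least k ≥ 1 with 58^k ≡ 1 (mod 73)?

72

By Lagrange's theorem, ord_73(58) divides φ(73) = 73 − 1 = 72 = 2^3 · 3^2.
Divisors of 72: 1, 2, 3, 4, 6, 8, 9, 12, 18, 24, 36, 72.
Test each divisor d:
58^1 ≡ 58 (mod 73)
58^2 ≡ 6 (mod 73)
58^3 ≡ 56 (mod 73)
58^4 ≡ 36 (mod 73)
58^6 ≡ 70 (mod 73)
58^8 ≡ 55 (mod 73)
58^9 ≡ 51 (mod 73)
58^12 ≡ 9 (mod 73)
58^18 ≡ 46 (mod 73)
58^24 ≡ 8 (mod 73)
58^36 ≡ 72 (mod 73)
58^72 ≡ 1 (mod 73) ✓
Therefore the multiplicative order of 58 modulo 73 is 72.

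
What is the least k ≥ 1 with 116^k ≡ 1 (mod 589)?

90

Since 116 ∈ (Z/589Z)^×, its order divides φ(589) = φ(19·31) = (19−1)·(31−1) = 18·30 = 540 = 2^2 · 3^3 · 5.
Divisors of 540: 1, 2, 3, 4, 5, 6, 9, 10, 12, 15, 18, 20, 27, 30, 36, 45, 54, 60, 90, 108, 135, 180, 270, 540.
Compute 116^d (mod 589) for the divisors d until we hit 1:
116^1 ≡ 116
116^2 ≡ 498
116^3 ≡ 46
116^4 ≡ 35
116^5 ≡ 526
116^6 ≡ 349
116^9 ≡ 151
116^10 ≡ 435
116^12 ≡ 467
116^15 ≡ 278
116^18 ≡ 419
116^20 ≡ 156
116^27 ≡ 246
116^30 ≡ 125
116^36 ≡ 39
116^45 ≡ 588
116^54 ≡ 438
116^60 ≡ 311
116^90 ≡ 1
The smallest such exponent is 90, so the order of 116 is 90.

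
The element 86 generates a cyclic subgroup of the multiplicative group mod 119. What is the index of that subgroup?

By Lagrange's theorem, ord_119(86) divides φ(119) = φ(7·17) = (7−1)·(17−1) = 6·16 = 96 = 2^5 · 3.
Divisors of 96: 1, 2, 3, 4, 6, 8, 12, 16, 24, 32, 48, 96.
Test each divisor d:
86^1 ≡ 86 (mod 119)
86^2 ≡ 18 (mod 119)
86^3 ≡ 1 (mod 119) ✓
The order of 86 is 3, so the subgroup it generates has 3 elements.
The index is φ(119) / ord(86) = 96 / 3 = 32.

32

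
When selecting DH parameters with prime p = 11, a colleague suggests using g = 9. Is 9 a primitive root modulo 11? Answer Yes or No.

φ(11) = 11 − 1 = 10 = 2 · 5.
It suffices to check that the order of 9 is not a proper divisor of 10: compute 9^(10/q) for q ∈ {2, 5}.
9^5 ≡ 1 (mod 11)  [q = 2: ≡ 1 ✗]
9^2 ≡ 4 (mod 11)  [q = 5: ≢ 1 ✓]
9^5 ≡ 1 shows ord(9) | 5, strictly less than φ(11); not a primitive root.

No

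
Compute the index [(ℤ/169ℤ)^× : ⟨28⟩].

1

Since 28 ∈ (Z/169Z)^×, its order divides φ(169) = φ(13^2) = 13·(13−1) = 156 = 2^2 · 3 · 13.
Divisors of 156: 1, 2, 3, 4, 6, 12, 13, 26, 39, 52, 78, 156.
Test each divisor d:
28^1 ≡ 28 (mod 169)
28^2 ≡ 108 (mod 169)
28^3 ≡ 151 (mod 169)
28^4 ≡ 3 (mod 169)
28^6 ≡ 155 (mod 169)
28^12 ≡ 27 (mod 169)
28^13 ≡ 80 (mod 169)
28^26 ≡ 147 (mod 169)
28^39 ≡ 99 (mod 169)
28^52 ≡ 146 (mod 169)
28^78 ≡ 168 (mod 169)
28^156 ≡ 1 (mod 169) ✓
So ord_169(28) = 156, hence |⟨28⟩| = 156.
Index = |(Z/169Z)^×| / |⟨28⟩| = 156 / 156 = 1.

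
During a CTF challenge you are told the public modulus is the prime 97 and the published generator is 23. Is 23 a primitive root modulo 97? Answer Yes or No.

φ(97) = 97 − 1 = 96 = 2^5 · 3.
It suffices to check that the order of 23 is not a proper divisor of 96: compute 23^(96/q) for q ∈ {2, 3}.
23^48 ≡ 96 (mod 97)  [q = 2: ≢ 1 ✓]
23^32 ≡ 61 (mod 97)  [q = 3: ≢ 1 ✓]
Every test exponent gives a nontrivial residue, hence 23 generates the full group.

Yes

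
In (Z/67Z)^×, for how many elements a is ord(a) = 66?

20

φ(67) = 67 − 1 = 66 = 2 · 3 · 11.
Since (Z/67Z)^× is cyclic of order 66, the number of elements of order d is φ(d) when d | 66 and 0 otherwise.
66 = 2 · 3 · 11 divides 66, and φ(66) = 20.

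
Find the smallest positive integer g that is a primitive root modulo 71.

φ(71) = 71 − 1 = 70 = 2 · 5 · 7.
g is a primitive root iff g^(70/q) ≢ 1 (mod 71) for each prime q ∈ {2, 5, 7}.
g = 2: 2^35 ≡ 1 — hits 1, so not a primitive root.
g = 3: 3^35 ≡ 1 — hits 1, so not a primitive root.
g = 4: 4^35 ≡ 1 — hits 1, so not a primitive root.
g = 5: 5^35 ≡ 1 — hits 1, so not a primitive root.
g = 6: 6^35 ≡ 1 — hits 1, so not a primitive root.
g = 7: 7^35 ≡ 70; 7^14 ≡ 54; 7^10 ≡ 45 — none is 1, so 7 is a primitive root.
The smallest primitive root modulo 71 is 7.

7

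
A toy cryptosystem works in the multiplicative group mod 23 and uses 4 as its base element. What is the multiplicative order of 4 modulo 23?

By Lagrange's theorem, ord_23(4) divides φ(23) = 23 − 1 = 22 = 2 · 11.
Divisors of 22: 1, 2, 11, 22.
Check 4^d mod 23 for each divisor in increasing order:
4^1 ≡ 4 (mod 23)
4^2 ≡ 16 (mod 23)
4^11 ≡ 1 (mod 23) ✓
Hence ord(4) = 11.

11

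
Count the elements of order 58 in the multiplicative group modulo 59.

28

φ(59) = 59 − 1 = 58 = 2 · 29.
Since (Z/59Z)^× is cyclic of order 58, the number of elements of order d is φ(d) when d | 58 and 0 otherwise.
58 = 2 · 29 divides 58, and φ(58) = 28.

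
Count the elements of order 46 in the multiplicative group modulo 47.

22

φ(47) = 47 − 1 = 46 = 2 · 23.
Since (Z/47Z)^× is cyclic of order 46, the number of elements of order d is φ(d) when d | 46 and 0 otherwise.
46 = 2 · 23 divides 46, and φ(46) = 22.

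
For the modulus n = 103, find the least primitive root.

5

φ(103) = 103 − 1 = 102 = 2 · 3 · 17.
Test candidates g = 2, 3, … against the prime factors q ∈ {2, 3, 17} of φ(103): g is a generator iff g^(102/q) ≢ 1 for every such q.
g = 2: 2^51 ≡ 1 — hits 1, so not a primitive root.
g = 3: 3^51 ≡ 102; 3^34 ≡ 1 — hits 1, so not a primitive root.
g = 4: 4^51 ≡ 1 — hits 1, so not a primitive root.
g = 5: 5^51 ≡ 102; 5^34 ≡ 56; 5^6 ≡ 72 — none is 1, so 5 is a primitive root.
The smallest primitive root modulo 103 is 5.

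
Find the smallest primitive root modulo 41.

6

φ(41) = 41 − 1 = 40 = 2^3 · 5.
g is a primitive root iff g^(40/q) ≢ 1 (mod 41) for each prime q ∈ {2, 5}.
g = 2: 2^20 ≡ 1 — hits 1, so not a primitive root.
g = 3: 3^20 ≡ 40; 3^8 ≡ 1 — hits 1, so not a primitive root.
g = 4: 4^20 ≡ 1 — hits 1, so not a primitive root.
g = 5: 5^20 ≡ 1 — hits 1, so not a primitive root.
g = 6: 6^20 ≡ 40; 6^8 ≡ 10 — none is 1, so 6 is a primitive root.
The smallest primitive root modulo 41 is 6.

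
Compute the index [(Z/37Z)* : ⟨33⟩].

4

The order of 33 must divide φ(37) = 37 − 1 = 36 = 2^2 · 3^2.
Divisors of 36: 1, 2, 3, 4, 6, 9, 12, 18, 36.
Check 33^d mod 37 for each divisor in increasing order:
33^1 ≡ 33
33^2 ≡ 16
33^3 ≡ 10
33^4 ≡ 34
33^6 ≡ 26
33^9 ≡ 1
Thus |⟨33⟩| = ord(33) = 9.
[(Z/37Z)^× : ⟨33⟩] = 36/9 = 4.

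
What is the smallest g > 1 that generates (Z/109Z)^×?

φ(109) = 109 − 1 = 108 = 2^2 · 3^3.
Test candidates g = 2, 3, … against the prime factors q ∈ {2, 3} of φ(109): g is a generator iff g^(108/q) ≢ 1 for every such q.
g = 2: 2^54 ≡ 108; 2^36 ≡ 1 — hits 1, so not a primitive root.
g = 3: 3^54 ≡ 1 — hits 1, so not a primitive root.
g = 4: 4^54 ≡ 1 — hits 1, so not a primitive root.
g = 5: 5^54 ≡ 1 — hits 1, so not a primitive root.
g = 6: 6^54 ≡ 108; 6^36 ≡ 63 — none is 1, so 6 is a primitive root.
The smallest primitive root modulo 109 is 6.

6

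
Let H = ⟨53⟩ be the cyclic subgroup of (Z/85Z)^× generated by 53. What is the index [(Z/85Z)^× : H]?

ord(53) | φ(85) = φ(5·17) = (5−1)·(17−1) = 4·16 = 64 = 2^6.
Divisors of 64: 1, 2, 4, 8, 16, 32, 64.
Evaluate successive powers at the divisors of 64:
53^1 ≡ 53 (mod 85)
53^2 ≡ 4 (mod 85)
53^4 ≡ 16 (mod 85)
53^8 ≡ 1 (mod 85) ✓
So ord_85(53) = 8, hence |⟨53⟩| = 8.
The index is φ(85) / ord(53) = 64 / 8 = 8.

8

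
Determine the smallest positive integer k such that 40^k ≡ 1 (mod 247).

18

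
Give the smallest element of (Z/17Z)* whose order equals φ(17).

3

φ(17) = 17 − 1 = 16 = 2^4.
g is a primitive root iff g^(16/q) ≢ 1 (mod 17) for each prime q ∈ {2}.
g = 2: 2^8 ≡ 1 — hits 1, so not a primitive root.
g = 3: 3^8 ≡ 16 — none is 1, so 3 is a primitive root.
So 3 is the smallest generator of (Z/17Z)^×.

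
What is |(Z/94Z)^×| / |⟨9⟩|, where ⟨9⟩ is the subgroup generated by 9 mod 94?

2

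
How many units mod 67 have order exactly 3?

2

φ(67) = 67 − 1 = 66 = 2 · 3 · 11.
Since (Z/67Z)^× is cyclic of order 66, the number of elements of order d is φ(d) when d | 66 and 0 otherwise.
3 | 66, and φ(3) = 3 − 1 = 2.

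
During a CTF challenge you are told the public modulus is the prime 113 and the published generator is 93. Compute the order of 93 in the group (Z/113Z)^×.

Since 93 ∈ (Z/113Z)^×, its order divides φ(113) = 113 − 1 = 112 = 2^4 · 7.
Divisors of 112: 1, 2, 4, 7, 8, 14, 16, 28, 56, 112.
Evaluate successive powers at the divisors of 112:
93^1 ≡ 93 (mod 113)
93^2 ≡ 61 (mod 113)
93^4 ≡ 105 (mod 113)
93^7 ≡ 42 (mod 113)
93^8 ≡ 64 (mod 113)
93^14 ≡ 69 (mod 113)
93^16 ≡ 28 (mod 113)
93^28 ≡ 15 (mod 113)
93^56 ≡ 112 (mod 113)
93^112 ≡ 1 (mod 113) ✓
Therefore the multiplicative order of 93 modulo 113 is 112.

112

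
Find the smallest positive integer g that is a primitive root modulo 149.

φ(149) = 149 − 1 = 148 = 2^2 · 37.
g is a primitive root iff g^(148/q) ≢ 1 (mod 149) for each prime q ∈ {2, 37}.
g = 2: 2^74 ≡ 148; 2^4 ≡ 16 — none is 1, so 2 is a primitive root.
Hence the least primitive root of 149 is 2.

2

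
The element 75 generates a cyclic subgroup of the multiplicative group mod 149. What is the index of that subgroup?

1

The order of 75 must divide φ(149) = 149 − 1 = 148 = 2^2 · 37.
Divisors of 148: 1, 2, 4, 37, 74, 148.
Check 75^d mod 149 for each divisor in increasing order:
75^1 ≡ 75 (mod 149)
75^2 ≡ 112 (mod 149)
75^4 ≡ 28 (mod 149)
75^37 ≡ 44 (mod 149)
75^74 ≡ 148 (mod 149)
75^148 ≡ 1 (mod 149) ✓
Thus |⟨75⟩| = ord(75) = 148.
The index is φ(149) / ord(75) = 148 / 148 = 1.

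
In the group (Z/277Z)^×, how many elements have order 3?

2

φ(277) = 277 − 1 = 276 = 2^2 · 3 · 23.
Since (Z/277Z)^× is cyclic of order 276, the number of elements of order d is φ(d) when d | 276 and 0 otherwise.
3 | 276, and φ(3) = 3 − 1 = 2.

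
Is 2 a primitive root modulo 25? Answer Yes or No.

φ(25) = φ(5^2) = 5·(5−1) = 20 = 2^2 · 5.
An element g generates (Z/25Z)^× iff g^(20/q) ≢ 1 (mod 25) for each prime q ∈ {2, 5}.
2^10 ≡ 24 (mod 25)  [q = 2: ≢ 1 ✓]
2^4 ≡ 16 (mod 25)  [q = 5: ≢ 1 ✓]
All checks pass, so 2 has order 20 and is a primitive root modulo 25.

Yes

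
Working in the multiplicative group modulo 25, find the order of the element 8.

20

Since 8 ∈ (Z/25Z)^×, its order divides φ(25) = φ(5^2) = 5·(5−1) = 20 = 2^2 · 5.
Divisors of 20: 1, 2, 4, 5, 10, 20.
Check 8^d mod 25 for each divisor in increasing order:
8^1 ≡ 8 (mod 25)
8^2 ≡ 14 (mod 25)
8^4 ≡ 21 (mod 25)
8^5 ≡ 18 (mod 25)
8^10 ≡ 24 (mod 25)
8^20 ≡ 1 (mod 25) ✓
The smallest such exponent is 20, so the order of 8 is 20.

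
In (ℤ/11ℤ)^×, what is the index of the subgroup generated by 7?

1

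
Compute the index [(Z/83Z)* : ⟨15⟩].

1

Since 15 ∈ (Z/83Z)^×, its order divides φ(83) = 83 − 1 = 82 = 2 · 41.
Divisors of 82: 1, 2, 41, 82.
Test each divisor d:
15^1 ≡ 15
15^2 ≡ 59
15^41 ≡ 82
15^82 ≡ 1
So ord_83(15) = 82, hence |⟨15⟩| = 82.
Index = |(Z/83Z)^×| / |⟨15⟩| = 82 / 82 = 1.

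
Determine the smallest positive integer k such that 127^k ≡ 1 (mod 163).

54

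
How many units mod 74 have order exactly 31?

φ(74) = φ(2)·φ(37) = 1·36 = 36 = 2^2 · 3^2.
In a cyclic group of order 36, there are φ(d) elements of order d for each divisor d of 36, and zero for non-divisors.
Here 36 is not a multiple of 31, so there are no elements of order 31.

0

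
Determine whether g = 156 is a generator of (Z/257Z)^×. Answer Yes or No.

Yes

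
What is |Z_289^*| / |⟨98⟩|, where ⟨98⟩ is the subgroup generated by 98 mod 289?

4

ord(98) | φ(289) = φ(17^2) = 17·(17−1) = 272 = 2^4 · 17.
Divisors of 272: 1, 2, 4, 8, 16, 17, 34, 68, 136, 272.
Check 98^d mod 289 for each divisor in increasing order:
98^1 ≡ 98
98^2 ≡ 67
98^4 ≡ 154
98^8 ≡ 18
98^16 ≡ 35
98^17 ≡ 251
98^34 ≡ 288
98^68 ≡ 1
Thus |⟨98⟩| = ord(98) = 68.
Index = |(Z/289Z)^×| / |⟨98⟩| = 272 / 68 = 4.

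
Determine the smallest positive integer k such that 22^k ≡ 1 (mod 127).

9

Since 22 ∈ (Z/127Z)^×, its order divides φ(127) = 127 − 1 = 126 = 2 · 3^2 · 7.
Divisors of 126: 1, 2, 3, 6, 7, 9, 14, 18, 21, 42, 63, 126.
Compute 22^d (mod 127) for the divisors d until we hit 1:
22^1 ≡ 22 (mod 127)
22^2 ≡ 103 (mod 127)
22^3 ≡ 107 (mod 127)
22^6 ≡ 19 (mod 127)
22^7 ≡ 37 (mod 127)
22^9 ≡ 1 (mod 127) ✓
Therefore the multiplicative order of 22 modulo 127 is 9.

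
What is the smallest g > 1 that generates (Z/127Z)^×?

φ(127) = 127 − 1 = 126 = 2 · 3^2 · 7.
Test candidates g = 2, 3, … against the prime factors q ∈ {2, 3, 7} of φ(127): g is a generator iff g^(126/q) ≢ 1 for every such q.
g = 2: 2^63 ≡ 1 — hits 1, so not a primitive root.
g = 3: 3^63 ≡ 126; 3^42 ≡ 107; 3^18 ≡ 4 — none is 1, so 3 is a primitive root.
The smallest primitive root modulo 127 is 3.

3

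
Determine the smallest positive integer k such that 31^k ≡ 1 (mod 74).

4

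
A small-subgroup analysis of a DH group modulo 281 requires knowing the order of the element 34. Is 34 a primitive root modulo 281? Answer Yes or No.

φ(281) = 281 − 1 = 280 = 2^3 · 5 · 7.
34 is a primitive root mod 281 iff 34^(φ(281)/q) ≢ 1 for every prime q | φ(281), i.e. q ∈ {2, 5, 7}.
34^140 ≡ 1 (mod 281)  [q = 2: ≡ 1 ✗]
34^56 ≡ 1 (mod 281)  [q = 5: ≡ 1 ✗]
34^40 ≡ 79 (mod 281)  [q = 7: ≢ 1 ✓]
34^140 ≡ 1 shows ord(34) | 140, strictly less than φ(281); not a primitive root.

No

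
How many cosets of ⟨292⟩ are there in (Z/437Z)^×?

Since 292 ∈ (Z/437Z)^×, its order divides φ(437) = φ(19·23) = (19−1)·(23−1) = 18·22 = 396 = 2^2 · 3^2 · 11.
Divisors of 396: 1, 2, 3, 4, 6, 9, 11, 12, 18, 22, 33, 36, 44, 66, 99, 132, 198, 396.
Test each divisor d:
292^1 ≡ 292 (mod 437)
292^2 ≡ 49 (mod 437)
292^3 ≡ 324 (mod 437)
292^4 ≡ 216 (mod 437)
292^6 ≡ 96 (mod 437)
292^9 ≡ 77 (mod 437)
292^11 ≡ 277 (mod 437)
292^12 ≡ 39 (mod 437)
292^18 ≡ 248 (mod 437)
292^22 ≡ 254 (mod 437)
292^33 ≡ 1 (mod 437) ✓
Thus |⟨292⟩| = ord(292) = 33.
The index is φ(437) / ord(292) = 396 / 33 = 12.

12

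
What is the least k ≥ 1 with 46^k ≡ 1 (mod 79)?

13

Since 46 ∈ (Z/79Z)^×, its order divides φ(79) = 79 − 1 = 78 = 2 · 3 · 13.
Divisors of 78: 1, 2, 3, 6, 13, 26, 39, 78.
Check 46^d mod 79 for each divisor in increasing order:
46^1 ≡ 46 (mod 79)
46^2 ≡ 62 (mod 79)
46^3 ≡ 8 (mod 79)
46^6 ≡ 64 (mod 79)
46^13 ≡ 1 (mod 79) ✓
The smallest such exponent is 13, so the order of 46 is 13.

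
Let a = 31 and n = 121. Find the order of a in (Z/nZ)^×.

The order of 31 must divide φ(121) = φ(11^2) = 11·(11−1) = 110 = 2 · 5 · 11.
Divisors of 110: 1, 2, 5, 10, 11, 22, 55, 110.
Check 31^d mod 121 for each divisor in increasing order:
31^1 ≡ 31
31^2 ≡ 114
31^5 ≡ 67
31^10 ≡ 12
31^11 ≡ 9
31^22 ≡ 81
31^55 ≡ 1
So ord_121(31) = 55.

55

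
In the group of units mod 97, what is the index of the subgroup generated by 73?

ord(73) | φ(97) = 97 − 1 = 96 = 2^5 · 3.
Divisors of 96: 1, 2, 3, 4, 6, 8, 12, 16, 24, 32, 48, 96.
Test each divisor d:
73^1 ≡ 73 (mod 97)
73^2 ≡ 91 (mod 97)
73^3 ≡ 47 (mod 97)
73^4 ≡ 36 (mod 97)
73^6 ≡ 75 (mod 97)
73^8 ≡ 35 (mod 97)
73^12 ≡ 96 (mod 97)
73^16 ≡ 61 (mod 97)
73^24 ≡ 1 (mod 97) ✓
The order of 73 is 24, so the subgroup it generates has 24 elements.
Index = |(Z/97Z)^×| / |⟨73⟩| = 96 / 24 = 4.

4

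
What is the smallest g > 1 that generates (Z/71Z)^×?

φ(71) = 71 − 1 = 70 = 2 · 5 · 7.
Test candidates g = 2, 3, … against the prime factors q ∈ {2, 5, 7} of φ(71): g is a generator iff g^(70/q) ≢ 1 for every such q.
g = 2: 2^35 ≡ 1 — hits 1, so not a primitive root.
g = 3: 3^35 ≡ 1 — hits 1, so not a primitive root.
g = 4: 4^35 ≡ 1 — hits 1, so not a primitive root.
g = 5: 5^35 ≡ 1 — hits 1, so not a primitive root.
g = 6: 6^35 ≡ 1 — hits 1, so not a primitive root.
g = 7: 7^35 ≡ 70; 7^14 ≡ 54; 7^10 ≡ 45 — none is 1, so 7 is a primitive root.
So 7 is the smallest generator of (Z/71Z)^×.

7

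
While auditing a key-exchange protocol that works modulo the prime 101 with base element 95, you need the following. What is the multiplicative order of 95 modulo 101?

By Lagrange's theorem, ord_101(95) divides φ(101) = 101 − 1 = 100 = 2^2 · 5^2.
Divisors of 100: 1, 2, 4, 5, 10, 20, 25, 50, 100.
Test each divisor d:
95^1 ≡ 95
95^2 ≡ 36
95^4 ≡ 84
95^5 ≡ 1
The smallest such exponent is 5, so the order of 95 is 5.

5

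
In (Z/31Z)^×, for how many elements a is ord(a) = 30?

8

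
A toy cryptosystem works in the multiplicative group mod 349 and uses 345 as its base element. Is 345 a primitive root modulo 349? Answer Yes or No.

φ(349) = 349 − 1 = 348 = 2^2 · 3 · 29.
An element g generates (Z/349Z)^× iff g^(348/q) ≢ 1 (mod 349) for each prime q ∈ {2, 3, 29}.
345^174 ≡ 1 (mod 349)  [q = 2: ≡ 1 ✗]
345^116 ≡ 122 (mod 349)  [q = 3: ≢ 1 ✓]
345^12 ≡ 88 (mod 349)  [q = 29: ≢ 1 ✓]
345^174 ≡ 1 shows ord(345) | 174, strictly less than φ(349); not a primitive root.

No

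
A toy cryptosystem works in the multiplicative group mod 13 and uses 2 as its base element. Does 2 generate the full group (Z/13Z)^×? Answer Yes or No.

Yes

φ(13) = 13 − 1 = 12 = 2^2 · 3.
An element g generates (Z/13Z)^× iff g^(12/q) ≢ 1 (mod 13) for each prime q ∈ {2, 3}.
2^6 ≡ 12 (mod 13)  [q = 2: ≢ 1 ✓]
2^4 ≡ 3 (mod 13)  [q = 3: ≢ 1 ✓]
All checks pass, so 2 has order 12 and is a primitive root modulo 13.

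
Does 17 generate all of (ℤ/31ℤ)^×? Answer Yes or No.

Yes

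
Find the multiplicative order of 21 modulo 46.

22

By Lagrange's theorem, ord_46(21) divides φ(46) = φ(2)·φ(23) = 1·22 = 22 = 2 · 11.
Divisors of 22: 1, 2, 11, 22.
Compute 21^d (mod 46) for the divisors d until we hit 1:
21^1 ≡ 21 (mod 46)
21^2 ≡ 27 (mod 46)
21^11 ≡ 45 (mod 46)
21^22 ≡ 1 (mod 46) ✓
Therefore the multiplicative order of 21 modulo 46 is 22.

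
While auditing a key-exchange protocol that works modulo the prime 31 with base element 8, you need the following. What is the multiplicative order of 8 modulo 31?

5

The order of 8 must divide φ(31) = 31 − 1 = 30 = 2 · 3 · 5.
Divisors of 30: 1, 2, 3, 5, 6, 10, 15, 30.
Check 8^d mod 31 for each divisor in increasing order:
8^1 ≡ 8 (mod 31)
8^2 ≡ 2 (mod 31)
8^3 ≡ 16 (mod 31)
8^5 ≡ 1 (mod 31) ✓
So ord_31(8) = 5.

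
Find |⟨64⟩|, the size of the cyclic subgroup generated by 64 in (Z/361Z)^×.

57

By Lagrange's theorem, ord_361(64) divides φ(361) = φ(19^2) = 19·(19−1) = 342 = 2 · 3^2 · 19.
Divisors of 342: 1, 2, 3, 6, 9, 18, 19, 38, 57, 114, 171, 342.
Evaluate successive powers at the divisors of 342:
64^1 ≡ 64 (mod 361)
64^2 ≡ 125 (mod 361)
64^3 ≡ 58 (mod 361)
64^6 ≡ 115 (mod 361)
64^9 ≡ 172 (mod 361)
64^18 ≡ 343 (mod 361)
64^19 ≡ 292 (mod 361)
64^38 ≡ 68 (mod 361)
64^57 ≡ 1 (mod 361) ✓
Hence ord(64) = 57.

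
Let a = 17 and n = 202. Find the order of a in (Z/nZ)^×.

By Lagrange's theorem, ord_202(17) divides φ(202) = φ(2)·φ(101) = 1·100 = 100 = 2^2 · 5^2.
Divisors of 100: 1, 2, 4, 5, 10, 20, 25, 50, 100.
Check 17^d mod 202 for each divisor in increasing order:
17^1 ≡ 17
17^2 ≡ 87
17^4 ≡ 95
17^5 ≡ 201
17^10 ≡ 1
Therefore the multiplicative order of 17 modulo 202 is 10.

10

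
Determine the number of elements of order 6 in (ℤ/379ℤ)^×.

2

φ(379) = 379 − 1 = 378 = 2 · 3^3 · 7.
Since (Z/379Z)^× is cyclic of order 378, the number of elements of order d is φ(d) when d | 378 and 0 otherwise.
6 = 2 · 3 divides 378, and φ(6) = 2.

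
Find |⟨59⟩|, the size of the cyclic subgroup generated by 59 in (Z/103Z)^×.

51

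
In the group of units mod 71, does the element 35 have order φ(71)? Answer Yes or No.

φ(71) = 71 − 1 = 70 = 2 · 5 · 7.
Test 35^(70/q) mod 71 for each prime factor q of 70:
35^35 ≡ 70 (mod 71)  [q = 2: ≢ 1 ✓]
35^14 ≡ 25 (mod 71)  [q = 5: ≢ 1 ✓]
35^10 ≡ 45 (mod 71)  [q = 7: ≢ 1 ✓]
Every test exponent gives a nontrivial residue, hence 35 generates the full group.

Yes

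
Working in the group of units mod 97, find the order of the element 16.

12

By Lagrange's theorem, ord_97(16) divides φ(97) = 97 − 1 = 96 = 2^5 · 3.
Divisors of 96: 1, 2, 3, 4, 6, 8, 12, 16, 24, 32, 48, 96.
Check 16^d mod 97 for each divisor in increasing order:
16^1 ≡ 16
16^2 ≡ 62
16^3 ≡ 22
16^4 ≡ 61
16^6 ≡ 96
16^8 ≡ 35
16^12 ≡ 1
Hence ord(16) = 12.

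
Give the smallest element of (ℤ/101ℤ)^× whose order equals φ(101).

2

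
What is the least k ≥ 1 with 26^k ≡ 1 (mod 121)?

55

Since 26 ∈ (Z/121Z)^×, its order divides φ(121) = φ(11^2) = 11·(11−1) = 110 = 2 · 5 · 11.
Divisors of 110: 1, 2, 5, 10, 11, 22, 55, 110.
Check 26^d mod 121 for each divisor in increasing order:
26^1 ≡ 26
26^2 ≡ 71
26^5 ≡ 23
26^10 ≡ 45
26^11 ≡ 81
26^22 ≡ 27
26^55 ≡ 1
Therefore the multiplicative order of 26 modulo 121 is 55.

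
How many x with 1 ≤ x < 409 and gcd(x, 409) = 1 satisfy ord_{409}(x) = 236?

φ(409) = 409 − 1 = 408 = 2^3 · 3 · 17.
Since (Z/409Z)^× is cyclic of order 408, the number of elements of order d is φ(d) when d | 408 and 0 otherwise.
Since 236 ∤ 408, the count is 0.

0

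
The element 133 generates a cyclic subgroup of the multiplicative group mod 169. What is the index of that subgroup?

Since 133 ∈ (Z/169Z)^×, its order divides φ(169) = φ(13^2) = 13·(13−1) = 156 = 2^2 · 3 · 13.
Divisors of 156: 1, 2, 3, 4, 6, 12, 13, 26, 39, 52, 78, 156.
Test each divisor d:
133^1 ≡ 133
133^2 ≡ 113
133^3 ≡ 157
133^4 ≡ 94
133^6 ≡ 144
133^12 ≡ 118
133^13 ≡ 146
133^26 ≡ 22
133^39 ≡ 1
So ord_169(133) = 39, hence |⟨133⟩| = 39.
Index = |(Z/169Z)^×| / |⟨133⟩| = 156 / 39 = 4.

4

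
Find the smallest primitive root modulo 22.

φ(22) = φ(2)·φ(11) = 1·10 = 10 = 2 · 5.
g is a primitive root iff g^(10/q) ≢ 1 (mod 22) for each prime q ∈ {2, 5}.
g = 2: gcd(2, 22) = 2 > 1, not a unit — skip.
g = 3: 3^5 ≡ 1 — hits 1, so not a primitive root.
g = 4: gcd(4, 22) = 2 > 1, not a unit — skip.
g = 5: 5^5 ≡ 1 — hits 1, so not a primitive root.
g = 6: gcd(6, 22) = 2 > 1, not a unit — skip.
g = 7: 7^5 ≡ 21; 7^2 ≡ 5 — none is 1, so 7 is a primitive root.
The smallest primitive root modulo 22 is 7.

7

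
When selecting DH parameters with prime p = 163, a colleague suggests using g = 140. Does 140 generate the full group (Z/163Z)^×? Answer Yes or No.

φ(163) = 163 − 1 = 162 = 2 · 3^4.
An element g generates (Z/163Z)^× iff g^(162/q) ≢ 1 (mod 163) for each prime q ∈ {2, 3}.
140^81 ≡ 1 (mod 163)  [q = 2: ≡ 1 ✗]
140^54 ≡ 1 (mod 163)  [q = 3: ≡ 1 ✗]
140^81 ≡ 1 shows ord(140) | 81, strictly less than φ(163); not a primitive root.

No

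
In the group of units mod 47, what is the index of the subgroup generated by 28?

2

By Lagrange's theorem, ord_47(28) divides φ(47) = 47 − 1 = 46 = 2 · 23.
Divisors of 46: 1, 2, 23, 46.
Check 28^d mod 47 for each divisor in increasing order:
28^1 ≡ 28 (mod 47)
28^2 ≡ 32 (mod 47)
28^23 ≡ 1 (mod 47) ✓
Thus |⟨28⟩| = ord(28) = 23.
[(Z/47Z)^× : ⟨28⟩] = 46/23 = 2.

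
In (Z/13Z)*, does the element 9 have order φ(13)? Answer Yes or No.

No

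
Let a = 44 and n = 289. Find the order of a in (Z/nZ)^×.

272

The order of 44 must divide φ(289) = φ(17^2) = 17·(17−1) = 272 = 2^4 · 17.
Divisors of 272: 1, 2, 4, 8, 16, 17, 34, 68, 136, 272.
Compute 44^d (mod 289) for the divisors d until we hit 1:
44^1 ≡ 44 (mod 289)
44^2 ≡ 202 (mod 289)
44^4 ≡ 55 (mod 289)
44^8 ≡ 135 (mod 289)
44^16 ≡ 18 (mod 289)
44^17 ≡ 214 (mod 289)
44^34 ≡ 134 (mod 289)
44^68 ≡ 38 (mod 289)
44^136 ≡ 288 (mod 289)
44^272 ≡ 1 (mod 289) ✓
So ord_289(44) = 272.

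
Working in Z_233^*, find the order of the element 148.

29

ord(148) | φ(233) = 233 − 1 = 232 = 2^3 · 29.
Divisors of 232: 1, 2, 4, 8, 29, 58, 116, 232.
Test each divisor d:
148^1 ≡ 148 (mod 233)
148^2 ≡ 2 (mod 233)
148^4 ≡ 4 (mod 233)
148^8 ≡ 16 (mod 233)
148^29 ≡ 1 (mod 233) ✓
Therefore the multiplicative order of 148 modulo 233 is 29.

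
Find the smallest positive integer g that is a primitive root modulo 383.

5

φ(383) = 383 − 1 = 382 = 2 · 191.
g is a primitive root iff g^(382/q) ≢ 1 (mod 383) for each prime q ∈ {2, 191}.
g = 2: 2^191 ≡ 1 — hits 1, so not a primitive root.
g = 3: 3^191 ≡ 1 — hits 1, so not a primitive root.
g = 4: 4^191 ≡ 1 — hits 1, so not a primitive root.
g = 5: 5^191 ≡ 382; 5^2 ≡ 25 — none is 1, so 5 is a primitive root.
The smallest primitive root modulo 383 is 5.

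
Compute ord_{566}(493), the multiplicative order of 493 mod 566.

Since 493 ∈ (Z/566Z)^×, its order divides φ(566) = φ(2)·φ(283) = 1·282 = 282 = 2 · 3 · 47.
Divisors of 282: 1, 2, 3, 6, 47, 94, 141, 282.
Check 493^d mod 566 for each divisor in increasing order:
493^1 ≡ 493 (mod 566)
493^2 ≡ 235 (mod 566)
493^3 ≡ 391 (mod 566)
493^6 ≡ 61 (mod 566)
493^47 ≡ 45 (mod 566)
493^94 ≡ 327 (mod 566)
493^141 ≡ 565 (mod 566)
493^282 ≡ 1 (mod 566) ✓
Hence ord(493) = 282.

282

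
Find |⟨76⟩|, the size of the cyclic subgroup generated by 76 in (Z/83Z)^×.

82

ord(76) | φ(83) = 83 − 1 = 82 = 2 · 41.
Divisors of 82: 1, 2, 41, 82.
Check 76^d mod 83 for each divisor in increasing order:
76^1 ≡ 76 (mod 83)
76^2 ≡ 49 (mod 83)
76^41 ≡ 82 (mod 83)
76^82 ≡ 1 (mod 83) ✓
So ord_83(76) = 82.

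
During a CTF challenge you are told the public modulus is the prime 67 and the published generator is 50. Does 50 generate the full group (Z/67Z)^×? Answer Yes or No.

Yes

φ(67) = 67 − 1 = 66 = 2 · 3 · 11.
It suffices to check that the order of 50 is not a proper divisor of 66: compute 50^(66/q) for q ∈ {2, 3, 11}.
50^33 ≡ 66 (mod 67)  [q = 2: ≢ 1 ✓]
50^22 ≡ 37 (mod 67)  [q = 3: ≢ 1 ✓]
50^6 ≡ 15 (mod 67)  [q = 11: ≢ 1 ✓]
All checks pass, so 50 has order 66 and is a primitive root modulo 67.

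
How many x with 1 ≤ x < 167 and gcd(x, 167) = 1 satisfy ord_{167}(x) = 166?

φ(167) = 167 − 1 = 166 = 2 · 83.
Since (Z/167Z)^× is cyclic of order 166, the number of elements of order d is φ(d) when d | 166 and 0 otherwise.
166 = 2 · 83 divides 166, and φ(166) = 82.

82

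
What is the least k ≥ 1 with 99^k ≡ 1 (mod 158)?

39

Since 99 ∈ (Z/158Z)^×, its order divides φ(158) = φ(2)·φ(79) = 1·78 = 78 = 2 · 3 · 13.
Divisors of 78: 1, 2, 3, 6, 13, 26, 39, 78.
Evaluate successive powers at the divisors of 78:
99^1 ≡ 99 (mod 158)
99^2 ≡ 5 (mod 158)
99^3 ≡ 21 (mod 158)
99^6 ≡ 125 (mod 158)
99^13 ≡ 55 (mod 158)
99^26 ≡ 23 (mod 158)
99^39 ≡ 1 (mod 158) ✓
Hence ord(99) = 39.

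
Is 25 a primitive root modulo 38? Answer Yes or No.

φ(38) = φ(2)·φ(19) = 1·18 = 18 = 2 · 3^2.
It suffices to check that the order of 25 is not a proper divisor of 18: compute 25^(18/q) for q ∈ {2, 3}.
25^9 ≡ 1 (mod 38)  [q = 2: ≡ 1 ✗]
25^6 ≡ 11 (mod 38)  [q = 3: ≢ 1 ✓]
25^9 ≡ 1 shows ord(25) | 9, strictly less than φ(38); not a primitive root.

No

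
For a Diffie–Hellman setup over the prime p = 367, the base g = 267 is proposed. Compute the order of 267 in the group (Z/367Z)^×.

ord(267) | φ(367) = 367 − 1 = 366 = 2 · 3 · 61.
Divisors of 366: 1, 2, 3, 6, 61, 122, 183, 366.
Evaluate successive powers at the divisors of 366:
267^1 ≡ 267 (mod 367)
267^2 ≡ 91 (mod 367)
267^3 ≡ 75 (mod 367)
267^6 ≡ 120 (mod 367)
267^61 ≡ 84 (mod 367)
267^122 ≡ 83 (mod 367)
267^183 ≡ 366 (mod 367)
267^366 ≡ 1 (mod 367) ✓
So ord_367(267) = 366.

366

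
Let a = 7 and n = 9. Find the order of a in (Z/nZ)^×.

3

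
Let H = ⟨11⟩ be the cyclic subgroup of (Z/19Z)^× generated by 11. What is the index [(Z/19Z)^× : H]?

6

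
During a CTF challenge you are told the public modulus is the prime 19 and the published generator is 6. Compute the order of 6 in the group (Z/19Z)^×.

9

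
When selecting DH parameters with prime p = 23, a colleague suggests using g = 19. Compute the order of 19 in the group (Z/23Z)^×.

ord(19) | φ(23) = 23 − 1 = 22 = 2 · 11.
Divisors of 22: 1, 2, 11, 22.
Check 19^d mod 23 for each divisor in increasing order:
19^1 ≡ 19
19^2 ≡ 16
19^11 ≡ 22
19^22 ≡ 1
Hence ord(19) = 22.

22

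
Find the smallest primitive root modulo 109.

φ(109) = 109 − 1 = 108 = 2^2 · 3^3.
Test candidates g = 2, 3, … against the prime factors q ∈ {2, 3} of φ(109): g is a generator iff g^(108/q) ≢ 1 for every such q.
g = 2: 2^54 ≡ 108; 2^36 ≡ 1 — hits 1, so not a primitive root.
g = 3: 3^54 ≡ 1 — hits 1, so not a primitive root.
g = 4: 4^54 ≡ 1 — hits 1, so not a primitive root.
g = 5: 5^54 ≡ 1 — hits 1, so not a primitive root.
g = 6: 6^54 ≡ 108; 6^36 ≡ 63 — none is 1, so 6 is a primitive root.
The smallest primitive root modulo 109 is 6.

6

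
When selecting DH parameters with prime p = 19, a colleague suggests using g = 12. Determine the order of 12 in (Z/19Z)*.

ord(12) | φ(19) = 19 − 1 = 18 = 2 · 3^2.
Divisors of 18: 1, 2, 3, 6, 9, 18.
Evaluate successive powers at the divisors of 18:
12^1 ≡ 12 (mod 19)
12^2 ≡ 11 (mod 19)
12^3 ≡ 18 (mod 19)
12^6 ≡ 1 (mod 19) ✓
Therefore the multiplicative order of 12 modulo 19 is 6.

6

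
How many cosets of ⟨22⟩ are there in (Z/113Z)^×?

The order of 22 must divide φ(113) = 113 − 1 = 112 = 2^4 · 7.
Divisors of 112: 1, 2, 4, 7, 8, 14, 16, 28, 56, 112.
Compute 22^d (mod 113) for the divisors d until we hit 1:
22^1 ≡ 22
22^2 ≡ 32
22^4 ≡ 7
22^7 ≡ 69
22^8 ≡ 49
22^14 ≡ 15
22^16 ≡ 28
22^28 ≡ 112
22^56 ≡ 1
The order of 22 is 56, so the subgroup it generates has 56 elements.
[(Z/113Z)^× : ⟨22⟩] = 112/56 = 2.

2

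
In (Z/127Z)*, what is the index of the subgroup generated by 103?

14

Since 103 ∈ (Z/127Z)^×, its order divides φ(127) = 127 − 1 = 126 = 2 · 3^2 · 7.
Divisors of 126: 1, 2, 3, 6, 7, 9, 14, 18, 21, 42, 63, 126.
Check 103^d mod 127 for each divisor in increasing order:
103^1 ≡ 103 (mod 127)
103^2 ≡ 68 (mod 127)
103^3 ≡ 19 (mod 127)
103^6 ≡ 107 (mod 127)
103^7 ≡ 99 (mod 127)
103^9 ≡ 1 (mod 127) ✓
Thus |⟨103⟩| = ord(103) = 9.
Index = |(Z/127Z)^×| / |⟨103⟩| = 126 / 9 = 14.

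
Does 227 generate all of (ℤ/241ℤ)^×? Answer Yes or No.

Yes

φ(241) = 241 − 1 = 240 = 2^4 · 3 · 5.
227 is a primitive root mod 241 iff 227^(φ(241)/q) ≢ 1 for every prime q | φ(241), i.e. q ∈ {2, 3, 5}.
227^120 ≡ 240 (mod 241)  [q = 2: ≢ 1 ✓]
227^80 ≡ 225 (mod 241)  [q = 3: ≢ 1 ✓]
227^48 ≡ 91 (mod 241)  [q = 5: ≢ 1 ✓]
Every test exponent gives a nontrivial residue, hence 227 generates the full group.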